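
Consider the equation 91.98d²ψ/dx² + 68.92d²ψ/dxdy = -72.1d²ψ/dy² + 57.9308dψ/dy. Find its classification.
Rewriting in standard form: 91.98d²ψ/dx² + 68.92d²ψ/dxdy + 72.1d²ψ/dy² - 57.9308dψ/dy = 0. Elliptic. (A = 91.98, B = 68.92, C = 72.1 gives B² - 4AC = -21777.0656.)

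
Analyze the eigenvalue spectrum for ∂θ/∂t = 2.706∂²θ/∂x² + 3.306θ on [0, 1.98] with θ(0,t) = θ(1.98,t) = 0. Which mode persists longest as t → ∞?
Eigenvalues: λₙ = 2.706n²π²/1.98² - 3.306.
First three modes:
  n=1: λ₁ = 2.706π²/1.98² - 3.306 ≈ 3.506
  n=2: λ₂ = 10.824π²/1.98² - 3.306 ≈ 23.943
  n=3: λ₃ = 24.354π²/1.98² - 3.306 ≈ 58.005
Since 2.706π²/1.98² ≈ 6.812 > 3.306, all λₙ > 0.
The n=1 mode decays slowest → dominates as t → ∞.
Asymptotic: θ ~ c₁ sin(πx/1.98) e^{-λ₁t} with decay rate λ₁ ≈ 3.506.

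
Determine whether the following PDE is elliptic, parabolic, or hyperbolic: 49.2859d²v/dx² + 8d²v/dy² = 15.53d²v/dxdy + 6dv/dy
Rewriting in standard form: 49.2859d²v/dx² - 15.53d²v/dxdy + 8d²v/dy² - 6dv/dy = 0. Coefficients: A = 49.2859, B = -15.53, C = 8. B² - 4AC = -1335.9679, which is negative, so the equation is elliptic.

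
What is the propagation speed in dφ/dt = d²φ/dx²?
Infinite. The heat equation is parabolic, not hyperbolic, so disturbances propagate instantly.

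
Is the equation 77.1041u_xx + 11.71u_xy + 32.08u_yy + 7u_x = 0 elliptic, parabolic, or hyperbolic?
Computing B² - 4AC with A = 77.1041, B = 11.71, C = 32.08: discriminant = -9756.874012 (negative). Answer: elliptic.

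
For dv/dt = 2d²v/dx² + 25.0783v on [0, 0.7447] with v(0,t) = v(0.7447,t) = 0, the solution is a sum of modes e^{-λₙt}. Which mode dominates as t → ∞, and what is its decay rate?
Eigenvalues: λₙ = 2n²π²/0.7447² - 25.0783.
First three modes:
  n=1: λ₁ = 2π²/0.7447² - 25.0783 ≈ 10.515
  n=2: λ₂ = 8π²/0.7447² - 25.0783 ≈ 117.294
  n=3: λ₃ = 18π²/0.7447² - 25.0783 ≈ 295.26
Since 2π²/0.7447² ≈ 35.593 > 25.0783, all λₙ > 0.
The n=1 mode decays slowest → dominates as t → ∞.
Asymptotic: v ~ c₁ sin(πx/0.7447) e^{-λ₁t} with decay rate λ₁ ≈ 10.515.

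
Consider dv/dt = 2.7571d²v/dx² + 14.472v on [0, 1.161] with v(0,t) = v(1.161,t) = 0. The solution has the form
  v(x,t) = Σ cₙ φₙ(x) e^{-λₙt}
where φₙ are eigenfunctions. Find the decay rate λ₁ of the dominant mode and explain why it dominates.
Eigenvalues: λₙ = 2.7571n²π²/1.161² - 14.472.
First three modes:
  n=1: λ₁ = 2.7571π²/1.161² - 14.472 ≈ 5.716
  n=2: λ₂ = 11.0284π²/1.161² - 14.472 ≈ 66.279
  n=3: λ₃ = 24.8139π²/1.161² - 14.472 ≈ 167.218
Since 2.7571π²/1.161² ≈ 20.188 > 14.472, all λₙ > 0.
The n=1 mode decays slowest → dominates as t → ∞.
Asymptotic: v ~ c₁ sin(πx/1.161) e^{-λ₁t} with decay rate λ₁ ≈ 5.716.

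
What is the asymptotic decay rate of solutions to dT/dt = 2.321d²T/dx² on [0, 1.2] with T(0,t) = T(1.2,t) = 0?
Eigenvalues: λₙ = 2.321n²π²/1.2².
First three modes:
  n=1: λ₁ = 2.321π²/1.2² ≈ 15.908
  n=2: λ₂ = 9.284π²/1.2² ≈ 63.632 (4× faster decay)
  n=3: λ₃ = 20.889π²/1.2² ≈ 143.171 (9× faster decay)
As t → ∞, higher modes decay exponentially faster. The n=1 mode dominates: T ~ c₁ sin(πx/1.2) e^{-λ₁t}.
Decay rate: λ₁ = 2.321π²/1.2² ≈ 15.908.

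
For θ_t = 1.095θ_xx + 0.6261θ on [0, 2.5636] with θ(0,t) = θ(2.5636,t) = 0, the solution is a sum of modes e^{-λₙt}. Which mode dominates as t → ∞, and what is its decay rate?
Eigenvalues: λₙ = 1.095n²π²/2.5636² - 0.6261.
First three modes:
  n=1: λ₁ = 1.095π²/2.5636² - 0.6261 ≈ 1.018
  n=2: λ₂ = 4.38π²/2.5636² - 0.6261 ≈ 5.952
  n=3: λ₃ = 9.855π²/2.5636² - 0.6261 ≈ 14.174
Since 1.095π²/2.5636² ≈ 1.644 > 0.6261, all λₙ > 0.
The n=1 mode decays slowest → dominates as t → ∞.
Asymptotic: θ ~ c₁ sin(πx/2.5636) e^{-λ₁t} with decay rate λ₁ ≈ 1.018.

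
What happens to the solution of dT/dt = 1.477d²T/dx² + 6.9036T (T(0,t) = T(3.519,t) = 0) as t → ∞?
T grows unboundedly. Reaction dominates diffusion (r=6.9036 > κπ²/L²≈1.18); solution grows exponentially.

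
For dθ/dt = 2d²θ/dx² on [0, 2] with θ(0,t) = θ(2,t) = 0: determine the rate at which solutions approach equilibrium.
Eigenvalues: λₙ = 2n²π²/2².
First three modes:
  n=1: λ₁ = 2π²/2² ≈ 4.935
  n=2: λ₂ = 8π²/2² ≈ 19.739 (4× faster decay)
  n=3: λ₃ = 18π²/2² ≈ 44.413 (9× faster decay)
As t → ∞, higher modes decay exponentially faster. The n=1 mode dominates: θ ~ c₁ sin(πx/2) e^{-λ₁t}.
Decay rate: λ₁ = 2π²/2² ≈ 4.935.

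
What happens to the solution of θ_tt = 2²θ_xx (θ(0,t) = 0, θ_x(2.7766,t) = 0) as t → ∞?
θ oscillates (no decay). Energy is conserved; the solution oscillates indefinitely as standing waves.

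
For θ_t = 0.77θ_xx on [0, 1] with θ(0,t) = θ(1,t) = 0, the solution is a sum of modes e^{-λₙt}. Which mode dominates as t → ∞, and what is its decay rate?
Eigenvalues: λₙ = 0.77n²π².
First three modes:
  n=1: λ₁ = 0.77π² ≈ 7.6
  n=2: λ₂ = 3.08π² ≈ 30.398 (4× faster decay)
  n=3: λ₃ = 6.93π² ≈ 68.396 (9× faster decay)
As t → ∞, higher modes decay exponentially faster. The n=1 mode dominates: θ ~ c₁ sin(πx) e^{-λ₁t}.
Decay rate: λ₁ = 0.77π² ≈ 7.6.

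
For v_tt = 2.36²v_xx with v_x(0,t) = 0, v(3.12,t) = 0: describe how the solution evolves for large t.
v oscillates (no decay). Energy is conserved; the solution oscillates indefinitely as standing waves.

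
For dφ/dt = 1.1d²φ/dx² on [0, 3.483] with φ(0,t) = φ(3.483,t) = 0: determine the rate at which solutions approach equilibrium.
Eigenvalues: λₙ = 1.1n²π²/3.483².
First three modes:
  n=1: λ₁ = 1.1π²/3.483² ≈ 0.895
  n=2: λ₂ = 4.4π²/3.483² ≈ 3.58 (4× faster decay)
  n=3: λ₃ = 9.9π²/3.483² ≈ 8.054 (9× faster decay)
As t → ∞, higher modes decay exponentially faster. The n=1 mode dominates: φ ~ c₁ sin(πx/3.483) e^{-λ₁t}.
Decay rate: λ₁ = 1.1π²/3.483² ≈ 0.895.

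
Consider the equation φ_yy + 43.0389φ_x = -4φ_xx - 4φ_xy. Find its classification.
Rewriting in standard form: 4φ_xx + 4φ_xy + φ_yy + 43.0389φ_x = 0. Parabolic. (A = 4, B = 4, C = 1 gives B² - 4AC = 0.)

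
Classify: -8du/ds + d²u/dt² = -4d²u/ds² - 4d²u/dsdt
Rewriting in standard form: 4d²u/ds² + 4d²u/dsdt + d²u/dt² - 8du/ds = 0. Parabolic (discriminant = 0).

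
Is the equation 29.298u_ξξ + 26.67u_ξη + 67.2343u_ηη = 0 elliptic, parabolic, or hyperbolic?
Computing B² - 4AC with A = 29.298, B = 26.67, C = 67.2343: discriminant = -7168.0331856 (negative). Answer: elliptic.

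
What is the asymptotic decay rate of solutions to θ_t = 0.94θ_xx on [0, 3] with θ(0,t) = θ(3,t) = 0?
Eigenvalues: λₙ = 0.94n²π²/3².
First three modes:
  n=1: λ₁ = 0.94π²/3² ≈ 1.031
  n=2: λ₂ = 3.76π²/3² ≈ 4.123 (4× faster decay)
  n=3: λ₃ = 8.46π²/3² ≈ 9.277 (9× faster decay)
As t → ∞, higher modes decay exponentially faster. The n=1 mode dominates: θ ~ c₁ sin(πx/3) e^{-λ₁t}.
Decay rate: λ₁ = 0.94π²/3² ≈ 1.031.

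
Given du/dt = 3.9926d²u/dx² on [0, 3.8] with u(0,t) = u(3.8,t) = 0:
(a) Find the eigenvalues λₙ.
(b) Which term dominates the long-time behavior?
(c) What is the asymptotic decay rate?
Eigenvalues: λₙ = 3.9926n²π²/3.8².
First three modes:
  n=1: λ₁ = 3.9926π²/3.8² ≈ 2.729
  n=2: λ₂ = 15.9704π²/3.8² ≈ 10.916 (4× faster decay)
  n=3: λ₃ = 35.9334π²/3.8² ≈ 24.56 (9× faster decay)
As t → ∞, higher modes decay exponentially faster. The n=1 mode dominates: u ~ c₁ sin(πx/3.8) e^{-λ₁t}.
Decay rate: λ₁ = 3.9926π²/3.8² ≈ 2.729.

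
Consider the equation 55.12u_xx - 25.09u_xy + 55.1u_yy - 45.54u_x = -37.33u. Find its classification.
Rewriting in standard form: 55.12u_xx - 25.09u_xy + 55.1u_yy - 45.54u_x + 37.33u = 0. Elliptic. (A = 55.12, B = -25.09, C = 55.1 gives B² - 4AC = -11518.9399.)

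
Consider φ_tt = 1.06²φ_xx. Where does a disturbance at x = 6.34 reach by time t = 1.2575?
Domain of influence: [5.00705, 7.67295]. Data at x = 6.34 spreads outward at speed 1.06.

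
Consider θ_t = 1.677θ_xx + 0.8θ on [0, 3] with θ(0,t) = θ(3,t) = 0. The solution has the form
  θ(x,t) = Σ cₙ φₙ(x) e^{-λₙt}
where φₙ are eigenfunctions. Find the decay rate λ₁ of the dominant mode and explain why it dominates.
Eigenvalues: λₙ = 1.677n²π²/3² - 0.8.
First three modes:
  n=1: λ₁ = 1.677π²/3² - 0.8 ≈ 1.039
  n=2: λ₂ = 6.708π²/3² - 0.8 ≈ 6.556
  n=3: λ₃ = 15.093π²/3² - 0.8 ≈ 15.751
Since 1.677π²/3² ≈ 1.839 > 0.8, all λₙ > 0.
The n=1 mode decays slowest → dominates as t → ∞.
Asymptotic: θ ~ c₁ sin(πx/3) e^{-λ₁t} with decay rate λ₁ ≈ 1.039.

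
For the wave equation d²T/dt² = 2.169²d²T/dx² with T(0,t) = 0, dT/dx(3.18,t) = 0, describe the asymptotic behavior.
T oscillates (no decay). Energy is conserved; the solution oscillates indefinitely as standing waves.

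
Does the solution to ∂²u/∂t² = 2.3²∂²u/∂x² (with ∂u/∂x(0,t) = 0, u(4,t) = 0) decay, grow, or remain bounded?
u oscillates (no decay). Energy is conserved; the solution oscillates indefinitely as standing waves.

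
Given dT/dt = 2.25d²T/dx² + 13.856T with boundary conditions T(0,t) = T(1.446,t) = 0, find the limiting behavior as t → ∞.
T grows unboundedly. Reaction dominates diffusion (r=13.856 > κπ²/L²≈10.62); solution grows exponentially.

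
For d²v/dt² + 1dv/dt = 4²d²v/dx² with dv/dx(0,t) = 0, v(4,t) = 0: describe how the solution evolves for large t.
v → 0. Damping (γ=1) dissipates energy; oscillations decay exponentially.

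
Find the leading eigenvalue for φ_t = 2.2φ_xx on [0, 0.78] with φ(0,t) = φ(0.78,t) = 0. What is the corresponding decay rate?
Eigenvalues: λₙ = 2.2n²π²/0.78².
First three modes:
  n=1: λ₁ = 2.2π²/0.78² ≈ 35.689
  n=2: λ₂ = 8.8π²/0.78² ≈ 142.756 (4× faster decay)
  n=3: λ₃ = 19.8π²/0.78² ≈ 321.2 (9× faster decay)
As t → ∞, higher modes decay exponentially faster. The n=1 mode dominates: φ ~ c₁ sin(πx/0.78) e^{-λ₁t}.
Decay rate: λ₁ = 2.2π²/0.78² ≈ 35.689.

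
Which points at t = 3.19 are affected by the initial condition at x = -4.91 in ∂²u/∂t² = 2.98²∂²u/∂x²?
Domain of influence: [-14.4162, 4.5962]. Data at x = -4.91 spreads outward at speed 2.98.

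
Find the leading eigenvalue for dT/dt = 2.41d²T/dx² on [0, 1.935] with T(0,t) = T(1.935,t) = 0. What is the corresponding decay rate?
Eigenvalues: λₙ = 2.41n²π²/1.935².
First three modes:
  n=1: λ₁ = 2.41π²/1.935² ≈ 6.353
  n=2: λ₂ = 9.64π²/1.935² ≈ 25.411 (4× faster decay)
  n=3: λ₃ = 21.69π²/1.935² ≈ 57.174 (9× faster decay)
As t → ∞, higher modes decay exponentially faster. The n=1 mode dominates: T ~ c₁ sin(πx/1.935) e^{-λ₁t}.
Decay rate: λ₁ = 2.41π²/1.935² ≈ 6.353.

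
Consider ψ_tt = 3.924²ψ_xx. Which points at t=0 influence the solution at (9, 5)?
Domain of dependence: [-10.62, 28.62]. Signals travel at speed 3.924, so data within |x - 9| ≤ 3.924·5 = 19.62 can reach the point.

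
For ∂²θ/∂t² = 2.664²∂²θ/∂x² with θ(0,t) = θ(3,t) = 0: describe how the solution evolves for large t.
θ oscillates (no decay). Energy is conserved; the solution oscillates indefinitely as standing waves.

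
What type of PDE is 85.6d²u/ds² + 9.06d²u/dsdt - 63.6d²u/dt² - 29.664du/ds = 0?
With A = 85.6, B = 9.06, C = -63.6, the discriminant is 21858.7236. This is a hyperbolic PDE.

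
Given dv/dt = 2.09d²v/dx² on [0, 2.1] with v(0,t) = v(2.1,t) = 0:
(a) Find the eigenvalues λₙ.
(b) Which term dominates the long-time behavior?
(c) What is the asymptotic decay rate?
Eigenvalues: λₙ = 2.09n²π²/2.1².
First three modes:
  n=1: λ₁ = 2.09π²/2.1² ≈ 4.677
  n=2: λ₂ = 8.36π²/2.1² ≈ 18.71 (4× faster decay)
  n=3: λ₃ = 18.81π²/2.1² ≈ 42.097 (9× faster decay)
As t → ∞, higher modes decay exponentially faster. The n=1 mode dominates: v ~ c₁ sin(πx/2.1) e^{-λ₁t}.
Decay rate: λ₁ = 2.09π²/2.1² ≈ 4.677.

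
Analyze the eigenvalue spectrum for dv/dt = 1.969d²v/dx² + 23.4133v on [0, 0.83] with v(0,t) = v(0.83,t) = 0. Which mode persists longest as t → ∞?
Eigenvalues: λₙ = 1.969n²π²/0.83² - 23.4133.
First three modes:
  n=1: λ₁ = 1.969π²/0.83² - 23.4133 ≈ 4.796
  n=2: λ₂ = 7.876π²/0.83² - 23.4133 ≈ 89.423
  n=3: λ₃ = 17.721π²/0.83² - 23.4133 ≈ 230.469
Since 1.969π²/0.83² ≈ 28.209 > 23.4133, all λₙ > 0.
The n=1 mode decays slowest → dominates as t → ∞.
Asymptotic: v ~ c₁ sin(πx/0.83) e^{-λ₁t} with decay rate λ₁ ≈ 4.796.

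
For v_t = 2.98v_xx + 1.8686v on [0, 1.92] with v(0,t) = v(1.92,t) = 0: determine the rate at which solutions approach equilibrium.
Eigenvalues: λₙ = 2.98n²π²/1.92² - 1.8686.
First three modes:
  n=1: λ₁ = 2.98π²/1.92² - 1.8686 ≈ 6.11
  n=2: λ₂ = 11.92π²/1.92² - 1.8686 ≈ 30.045
  n=3: λ₃ = 26.82π²/1.92² - 1.8686 ≈ 69.937
Since 2.98π²/1.92² ≈ 7.978 > 1.8686, all λₙ > 0.
The n=1 mode decays slowest → dominates as t → ∞.
Asymptotic: v ~ c₁ sin(πx/1.92) e^{-λ₁t} with decay rate λ₁ ≈ 6.11.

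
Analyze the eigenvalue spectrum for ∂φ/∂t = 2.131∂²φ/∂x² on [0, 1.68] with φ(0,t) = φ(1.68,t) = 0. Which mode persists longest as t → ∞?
Eigenvalues: λₙ = 2.131n²π²/1.68².
First three modes:
  n=1: λ₁ = 2.131π²/1.68² ≈ 7.452
  n=2: λ₂ = 8.524π²/1.68² ≈ 29.807 (4× faster decay)
  n=3: λ₃ = 19.179π²/1.68² ≈ 67.067 (9× faster decay)
As t → ∞, higher modes decay exponentially faster. The n=1 mode dominates: φ ~ c₁ sin(πx/1.68) e^{-λ₁t}.
Decay rate: λ₁ = 2.131π²/1.68² ≈ 7.452.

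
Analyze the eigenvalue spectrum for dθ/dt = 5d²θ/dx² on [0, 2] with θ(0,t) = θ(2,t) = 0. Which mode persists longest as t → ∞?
Eigenvalues: λₙ = 5n²π²/2².
First three modes:
  n=1: λ₁ = 5π²/2² ≈ 12.337
  n=2: λ₂ = 20π²/2² ≈ 49.348 (4× faster decay)
  n=3: λ₃ = 45π²/2² ≈ 111.033 (9× faster decay)
As t → ∞, higher modes decay exponentially faster. The n=1 mode dominates: θ ~ c₁ sin(πx/2) e^{-λ₁t}.
Decay rate: λ₁ = 5π²/2² ≈ 12.337.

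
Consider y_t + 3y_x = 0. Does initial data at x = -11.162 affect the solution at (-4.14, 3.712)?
No. Only data at x = -15.276 affects (-4.14, 3.712). Advection has one-way propagation along characteristics.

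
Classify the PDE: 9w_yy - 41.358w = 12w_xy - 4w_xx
Rewriting in standard form: 4w_xx - 12w_xy + 9w_yy - 41.358w = 0. A = 4, B = -12, C = 9. Discriminant B² - 4AC = 0. Since 0 = 0, parabolic.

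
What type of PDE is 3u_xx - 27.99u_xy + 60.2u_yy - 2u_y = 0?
With A = 3, B = -27.99, C = 60.2, the discriminant is 61.0401. This is a hyperbolic PDE.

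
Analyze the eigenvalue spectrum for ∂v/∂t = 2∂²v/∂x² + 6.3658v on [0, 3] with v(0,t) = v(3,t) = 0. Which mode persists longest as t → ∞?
Eigenvalues: λₙ = 2n²π²/3² - 6.3658.
First three modes:
  n=1: λ₁ = 2π²/3² - 6.3658 ≈ -4.173
  n=2: λ₂ = 8π²/3² - 6.3658 ≈ 2.407
  n=3: λ₃ = 18π²/3² - 6.3658 ≈ 13.373
Since 2π²/3² ≈ 2.193 < 6.3658, λ₁ < 0.
The n=1 mode grows fastest (−λₙ is largest for n=1) → dominates.
Asymptotic: v ~ c₁ sin(πx/3) e^{4.173t} (exponential growth at rate −λ₁ ≈ 4.173).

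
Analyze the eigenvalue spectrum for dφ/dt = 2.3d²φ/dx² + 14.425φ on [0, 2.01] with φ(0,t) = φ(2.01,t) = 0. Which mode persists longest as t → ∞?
Eigenvalues: λₙ = 2.3n²π²/2.01² - 14.425.
First three modes:
  n=1: λ₁ = 2.3π²/2.01² - 14.425 ≈ -8.806
  n=2: λ₂ = 9.2π²/2.01² - 14.425 ≈ 8.05
  n=3: λ₃ = 20.7π²/2.01² - 14.425 ≈ 36.143
Since 2.3π²/2.01² ≈ 5.619 < 14.425, λ₁ < 0.
The n=1 mode grows fastest (−λₙ is largest for n=1) → dominates.
Asymptotic: φ ~ c₁ sin(πx/2.01) e^{8.806t} (exponential growth at rate −λ₁ ≈ 8.806).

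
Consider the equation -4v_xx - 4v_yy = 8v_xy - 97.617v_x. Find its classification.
Rewriting in standard form: -4v_xx - 8v_xy - 4v_yy + 97.617v_x = 0. Parabolic. (A = -4, B = -8, C = -4 gives B² - 4AC = 0.)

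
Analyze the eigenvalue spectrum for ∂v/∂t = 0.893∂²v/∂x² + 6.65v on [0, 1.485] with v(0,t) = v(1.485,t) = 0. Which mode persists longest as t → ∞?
Eigenvalues: λₙ = 0.893n²π²/1.485² - 6.65.
First three modes:
  n=1: λ₁ = 0.893π²/1.485² - 6.65 ≈ -2.653
  n=2: λ₂ = 3.572π²/1.485² - 6.65 ≈ 9.337
  n=3: λ₃ = 8.037π²/1.485² - 6.65 ≈ 29.32
Since 0.893π²/1.485² ≈ 3.997 < 6.65, λ₁ < 0.
The n=1 mode grows fastest (−λₙ is largest for n=1) → dominates.
Asymptotic: v ~ c₁ sin(πx/1.485) e^{2.653t} (exponential growth at rate −λ₁ ≈ 2.653).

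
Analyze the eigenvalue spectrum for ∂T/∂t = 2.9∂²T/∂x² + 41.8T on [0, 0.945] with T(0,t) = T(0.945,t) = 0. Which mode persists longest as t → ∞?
Eigenvalues: λₙ = 2.9n²π²/0.945² - 41.8.
First three modes:
  n=1: λ₁ = 2.9π²/0.945² - 41.8 ≈ -9.75
  n=2: λ₂ = 11.6π²/0.945² - 41.8 ≈ 86.402
  n=3: λ₃ = 26.1π²/0.945² - 41.8 ≈ 246.654
Since 2.9π²/0.945² ≈ 32.05 < 41.8, λ₁ < 0.
The n=1 mode grows fastest (−λₙ is largest for n=1) → dominates.
Asymptotic: T ~ c₁ sin(πx/0.945) e^{9.75t} (exponential growth at rate −λ₁ ≈ 9.75).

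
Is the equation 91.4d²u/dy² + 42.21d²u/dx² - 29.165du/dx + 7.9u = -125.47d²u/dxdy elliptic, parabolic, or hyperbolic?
Rewriting in standard form: 42.21d²u/dx² + 125.47d²u/dxdy + 91.4d²u/dy² - 29.165du/dx + 7.9u = 0. Computing B² - 4AC with A = 42.21, B = 125.47, C = 91.4: discriminant = 310.7449 (positive). Answer: hyperbolic.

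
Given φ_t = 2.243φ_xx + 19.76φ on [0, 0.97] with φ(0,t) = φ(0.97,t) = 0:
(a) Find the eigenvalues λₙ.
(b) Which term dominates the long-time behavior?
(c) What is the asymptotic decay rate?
Eigenvalues: λₙ = 2.243n²π²/0.97² - 19.76.
First three modes:
  n=1: λ₁ = 2.243π²/0.97² - 19.76 ≈ 3.768
  n=2: λ₂ = 8.972π²/0.97² - 19.76 ≈ 74.352
  n=3: λ₃ = 20.187π²/0.97² - 19.76 ≈ 191.992
Since 2.243π²/0.97² ≈ 23.528 > 19.76, all λₙ > 0.
The n=1 mode decays slowest → dominates as t → ∞.
Asymptotic: φ ~ c₁ sin(πx/0.97) e^{-λ₁t} with decay rate λ₁ ≈ 3.768.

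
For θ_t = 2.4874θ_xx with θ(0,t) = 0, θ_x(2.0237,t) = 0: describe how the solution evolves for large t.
θ → 0. Heat escapes through the Dirichlet boundary.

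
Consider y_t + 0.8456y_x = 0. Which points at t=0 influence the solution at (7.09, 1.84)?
A single point: x = 5.534096. The characteristic through (7.09, 1.84) is x - 0.8456t = const, so x = 7.09 - 0.8456·1.84 = 5.534096.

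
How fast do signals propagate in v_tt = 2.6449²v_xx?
Speed = 2.6449. Information travels along characteristics x = x₀ ± 2.6449t.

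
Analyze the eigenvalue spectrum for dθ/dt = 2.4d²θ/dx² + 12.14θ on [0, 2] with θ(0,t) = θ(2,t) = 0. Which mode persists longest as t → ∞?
Eigenvalues: λₙ = 2.4n²π²/2² - 12.14.
First three modes:
  n=1: λ₁ = 2.4π²/2² - 12.14 ≈ -6.218
  n=2: λ₂ = 9.6π²/2² - 12.14 ≈ 11.547
  n=3: λ₃ = 21.6π²/2² - 12.14 ≈ 41.156
Since 2.4π²/2² ≈ 5.922 < 12.14, λ₁ < 0.
The n=1 mode grows fastest (−λₙ is largest for n=1) → dominates.
Asymptotic: θ ~ c₁ sin(πx/2) e^{6.218t} (exponential growth at rate −λ₁ ≈ 6.218).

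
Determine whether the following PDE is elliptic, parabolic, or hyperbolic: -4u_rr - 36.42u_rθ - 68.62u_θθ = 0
Coefficients: A = -4, B = -36.42, C = -68.62. B² - 4AC = 228.4964, which is positive, so the equation is hyperbolic.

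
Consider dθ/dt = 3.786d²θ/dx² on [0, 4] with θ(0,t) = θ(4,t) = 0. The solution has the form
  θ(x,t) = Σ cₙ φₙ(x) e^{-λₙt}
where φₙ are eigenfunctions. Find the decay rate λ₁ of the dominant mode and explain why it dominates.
Eigenvalues: λₙ = 3.786n²π²/4².
First three modes:
  n=1: λ₁ = 3.786π²/4² ≈ 2.335
  n=2: λ₂ = 15.144π²/4² ≈ 9.342 (4× faster decay)
  n=3: λ₃ = 34.074π²/4² ≈ 21.019 (9× faster decay)
As t → ∞, higher modes decay exponentially faster. The n=1 mode dominates: θ ~ c₁ sin(πx/4) e^{-λ₁t}.
Decay rate: λ₁ = 3.786π²/4² ≈ 2.335.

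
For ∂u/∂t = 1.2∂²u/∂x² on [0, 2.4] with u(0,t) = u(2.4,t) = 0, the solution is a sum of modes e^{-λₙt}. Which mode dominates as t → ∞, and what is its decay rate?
Eigenvalues: λₙ = 1.2n²π²/2.4².
First three modes:
  n=1: λ₁ = 1.2π²/2.4² ≈ 2.056
  n=2: λ₂ = 4.8π²/2.4² ≈ 8.225 (4× faster decay)
  n=3: λ₃ = 10.8π²/2.4² ≈ 18.506 (9× faster decay)
As t → ∞, higher modes decay exponentially faster. The n=1 mode dominates: u ~ c₁ sin(πx/2.4) e^{-λ₁t}.
Decay rate: λ₁ = 1.2π²/2.4² ≈ 2.056.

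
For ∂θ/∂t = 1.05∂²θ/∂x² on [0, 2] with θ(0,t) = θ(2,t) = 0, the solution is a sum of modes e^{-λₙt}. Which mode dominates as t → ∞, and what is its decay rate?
Eigenvalues: λₙ = 1.05n²π²/2².
First three modes:
  n=1: λ₁ = 1.05π²/2² ≈ 2.591
  n=2: λ₂ = 4.2π²/2² ≈ 10.363 (4× faster decay)
  n=3: λ₃ = 9.45π²/2² ≈ 23.317 (9× faster decay)
As t → ∞, higher modes decay exponentially faster. The n=1 mode dominates: θ ~ c₁ sin(πx/2) e^{-λ₁t}.
Decay rate: λ₁ = 1.05π²/2² ≈ 2.591.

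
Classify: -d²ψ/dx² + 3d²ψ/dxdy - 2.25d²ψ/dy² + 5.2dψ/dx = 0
Parabolic (discriminant = 0).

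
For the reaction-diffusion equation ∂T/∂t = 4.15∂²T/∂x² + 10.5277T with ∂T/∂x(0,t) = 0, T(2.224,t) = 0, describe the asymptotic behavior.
T grows unboundedly. Reaction dominates diffusion (r=10.5277 > κπ²/(4L²)≈2.07); solution grows exponentially.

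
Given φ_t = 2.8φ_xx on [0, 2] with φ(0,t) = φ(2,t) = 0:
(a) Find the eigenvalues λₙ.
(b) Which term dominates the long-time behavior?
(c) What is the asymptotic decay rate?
Eigenvalues: λₙ = 2.8n²π²/2².
First three modes:
  n=1: λ₁ = 2.8π²/2² ≈ 6.909
  n=2: λ₂ = 11.2π²/2² ≈ 27.635 (4× faster decay)
  n=3: λ₃ = 25.2π²/2² ≈ 62.179 (9× faster decay)
As t → ∞, higher modes decay exponentially faster. The n=1 mode dominates: φ ~ c₁ sin(πx/2) e^{-λ₁t}.
Decay rate: λ₁ = 2.8π²/2² ≈ 6.909.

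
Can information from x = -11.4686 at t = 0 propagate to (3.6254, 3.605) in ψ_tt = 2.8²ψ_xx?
No. The domain of dependence is [-6.4686, 13.7194], and -11.4686 is outside this interval.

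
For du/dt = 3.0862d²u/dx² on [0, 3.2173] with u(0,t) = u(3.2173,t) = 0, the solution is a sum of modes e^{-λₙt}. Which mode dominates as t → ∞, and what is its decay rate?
Eigenvalues: λₙ = 3.0862n²π²/3.2173².
First three modes:
  n=1: λ₁ = 3.0862π²/3.2173² ≈ 2.943
  n=2: λ₂ = 12.3448π²/3.2173² ≈ 11.771 (4× faster decay)
  n=3: λ₃ = 27.7758π²/3.2173² ≈ 26.484 (9× faster decay)
As t → ∞, higher modes decay exponentially faster. The n=1 mode dominates: u ~ c₁ sin(πx/3.2173) e^{-λ₁t}.
Decay rate: λ₁ = 3.0862π²/3.2173² ≈ 2.943.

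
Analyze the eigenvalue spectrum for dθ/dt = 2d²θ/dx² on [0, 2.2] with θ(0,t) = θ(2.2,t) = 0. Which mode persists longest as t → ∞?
Eigenvalues: λₙ = 2n²π²/2.2².
First three modes:
  n=1: λ₁ = 2π²/2.2² ≈ 4.078
  n=2: λ₂ = 8π²/2.2² ≈ 16.313 (4× faster decay)
  n=3: λ₃ = 18π²/2.2² ≈ 36.705 (9× faster decay)
As t → ∞, higher modes decay exponentially faster. The n=1 mode dominates: θ ~ c₁ sin(πx/2.2) e^{-λ₁t}.
Decay rate: λ₁ = 2π²/2.2² ≈ 4.078.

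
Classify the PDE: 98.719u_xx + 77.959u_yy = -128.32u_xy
Rewriting in standard form: 98.719u_xx + 128.32u_xy + 77.959u_yy = 0. A = 98.719, B = 128.32, C = 77.959. Discriminant B² - 4AC = -14318.115684. Since -14318.115684 < 0, elliptic.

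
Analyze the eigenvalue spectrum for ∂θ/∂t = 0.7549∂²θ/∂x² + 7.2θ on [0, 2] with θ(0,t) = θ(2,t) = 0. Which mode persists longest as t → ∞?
Eigenvalues: λₙ = 0.7549n²π²/2² - 7.2.
First three modes:
  n=1: λ₁ = 0.7549π²/2² - 7.2 ≈ -5.337
  n=2: λ₂ = 3.0196π²/2² - 7.2 ≈ 0.251
  n=3: λ₃ = 6.7941π²/2² - 7.2 ≈ 9.564
Since 0.7549π²/2² ≈ 1.863 < 7.2, λ₁ < 0.
The n=1 mode grows fastest (−λₙ is largest for n=1) → dominates.
Asymptotic: θ ~ c₁ sin(πx/2) e^{5.337t} (exponential growth at rate −λ₁ ≈ 5.337).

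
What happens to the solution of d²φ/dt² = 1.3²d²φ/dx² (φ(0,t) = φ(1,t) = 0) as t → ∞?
φ oscillates (no decay). Energy is conserved; the solution oscillates indefinitely as standing waves.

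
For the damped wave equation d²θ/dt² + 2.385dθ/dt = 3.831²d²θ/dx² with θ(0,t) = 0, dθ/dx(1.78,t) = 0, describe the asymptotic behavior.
θ → 0. Damping (γ=2.385) dissipates energy; oscillations decay exponentially.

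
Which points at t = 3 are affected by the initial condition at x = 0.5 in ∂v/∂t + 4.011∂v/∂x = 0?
At x = 12.533. The characteristic carries data from (0.5, 0) to (12.533, 3).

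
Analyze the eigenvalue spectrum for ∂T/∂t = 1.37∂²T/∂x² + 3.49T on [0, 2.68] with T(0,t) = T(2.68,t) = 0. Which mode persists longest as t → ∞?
Eigenvalues: λₙ = 1.37n²π²/2.68² - 3.49.
First three modes:
  n=1: λ₁ = 1.37π²/2.68² - 3.49 ≈ -1.607
  n=2: λ₂ = 5.48π²/2.68² - 3.49 ≈ 4.04
  n=3: λ₃ = 12.33π²/2.68² - 3.49 ≈ 13.453
Since 1.37π²/2.68² ≈ 1.883 < 3.49, λ₁ < 0.
The n=1 mode grows fastest (−λₙ is largest for n=1) → dominates.
Asymptotic: T ~ c₁ sin(πx/2.68) e^{1.607t} (exponential growth at rate −λ₁ ≈ 1.607).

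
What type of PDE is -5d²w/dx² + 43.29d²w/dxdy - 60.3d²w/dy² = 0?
With A = -5, B = 43.29, C = -60.3, the discriminant is 668.0241. This is a hyperbolic PDE.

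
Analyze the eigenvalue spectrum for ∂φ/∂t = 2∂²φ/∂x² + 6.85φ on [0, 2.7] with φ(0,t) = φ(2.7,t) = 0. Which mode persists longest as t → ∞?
Eigenvalues: λₙ = 2n²π²/2.7² - 6.85.
First three modes:
  n=1: λ₁ = 2π²/2.7² - 6.85 ≈ -4.142
  n=2: λ₂ = 8π²/2.7² - 6.85 ≈ 3.981
  n=3: λ₃ = 18π²/2.7² - 6.85 ≈ 17.519
Since 2π²/2.7² ≈ 2.708 < 6.85, λ₁ < 0.
The n=1 mode grows fastest (−λₙ is largest for n=1) → dominates.
Asymptotic: φ ~ c₁ sin(πx/2.7) e^{4.142t} (exponential growth at rate −λ₁ ≈ 4.142).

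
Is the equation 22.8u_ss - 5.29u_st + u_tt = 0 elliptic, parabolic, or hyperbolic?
Computing B² - 4AC with A = 22.8, B = -5.29, C = 1: discriminant = -63.2159 (negative). Answer: elliptic.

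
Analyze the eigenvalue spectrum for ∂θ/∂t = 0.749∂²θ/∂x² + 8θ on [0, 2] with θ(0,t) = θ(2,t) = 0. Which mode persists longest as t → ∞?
Eigenvalues: λₙ = 0.749n²π²/2² - 8.
First three modes:
  n=1: λ₁ = 0.749π²/2² - 8 ≈ -6.152
  n=2: λ₂ = 2.996π²/2² - 8 ≈ -0.608
  n=3: λ₃ = 6.741π²/2² - 8 ≈ 8.633
Since 0.749π²/2² ≈ 1.848 < 8, λ₁ < 0.
The n=1 mode grows fastest (−λₙ is largest for n=1) → dominates.
Asymptotic: θ ~ c₁ sin(πx/2) e^{6.152t} (exponential growth at rate −λ₁ ≈ 6.152).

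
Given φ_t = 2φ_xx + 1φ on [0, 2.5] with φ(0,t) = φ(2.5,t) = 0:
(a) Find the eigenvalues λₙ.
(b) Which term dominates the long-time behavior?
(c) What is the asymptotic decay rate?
Eigenvalues: λₙ = 2n²π²/2.5² - 1.
First three modes:
  n=1: λ₁ = 2π²/2.5² - 1 ≈ 2.158
  n=2: λ₂ = 8π²/2.5² - 1 ≈ 11.633
  n=3: λ₃ = 18π²/2.5² - 1 ≈ 27.424
Since 2π²/2.5² ≈ 3.158 > 1, all λₙ > 0.
The n=1 mode decays slowest → dominates as t → ∞.
Asymptotic: φ ~ c₁ sin(πx/2.5) e^{-λ₁t} with decay rate λ₁ ≈ 2.158.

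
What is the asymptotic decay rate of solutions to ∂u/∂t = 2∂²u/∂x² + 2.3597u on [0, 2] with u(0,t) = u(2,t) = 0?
Eigenvalues: λₙ = 2n²π²/2² - 2.3597.
First three modes:
  n=1: λ₁ = 2π²/2² - 2.3597 ≈ 2.575
  n=2: λ₂ = 8π²/2² - 2.3597 ≈ 17.38
  n=3: λ₃ = 18π²/2² - 2.3597 ≈ 42.054
Since 2π²/2² ≈ 4.935 > 2.3597, all λₙ > 0.
The n=1 mode decays slowest → dominates as t → ∞.
Asymptotic: u ~ c₁ sin(πx/2) e^{-λ₁t} with decay rate λ₁ ≈ 2.575.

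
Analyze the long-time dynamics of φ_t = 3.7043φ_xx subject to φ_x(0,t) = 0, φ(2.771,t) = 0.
Long-time behavior: φ → 0. Heat escapes through the Dirichlet boundary.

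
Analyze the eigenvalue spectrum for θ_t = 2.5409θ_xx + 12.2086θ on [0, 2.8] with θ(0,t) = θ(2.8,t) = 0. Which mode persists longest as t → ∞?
Eigenvalues: λₙ = 2.5409n²π²/2.8² - 12.2086.
First three modes:
  n=1: λ₁ = 2.5409π²/2.8² - 12.2086 ≈ -9.01
  n=2: λ₂ = 10.1636π²/2.8² - 12.2086 ≈ 0.586
  n=3: λ₃ = 22.8681π²/2.8² - 12.2086 ≈ 16.58
Since 2.5409π²/2.8² ≈ 3.199 < 12.2086, λ₁ < 0.
The n=1 mode grows fastest (−λₙ is largest for n=1) → dominates.
Asymptotic: θ ~ c₁ sin(πx/2.8) e^{9.01t} (exponential growth at rate −λ₁ ≈ 9.01).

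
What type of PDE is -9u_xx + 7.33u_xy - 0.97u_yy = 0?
With A = -9, B = 7.33, C = -0.97, the discriminant is 18.8089. This is a hyperbolic PDE.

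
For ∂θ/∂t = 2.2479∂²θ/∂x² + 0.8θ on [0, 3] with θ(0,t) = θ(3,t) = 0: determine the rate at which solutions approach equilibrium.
Eigenvalues: λₙ = 2.2479n²π²/3² - 0.8.
First three modes:
  n=1: λ₁ = 2.2479π²/3² - 0.8 ≈ 1.665
  n=2: λ₂ = 8.9916π²/3² - 0.8 ≈ 9.06
  n=3: λ₃ = 20.2311π²/3² - 0.8 ≈ 21.386
Since 2.2479π²/3² ≈ 2.465 > 0.8, all λₙ > 0.
The n=1 mode decays slowest → dominates as t → ∞.
Asymptotic: θ ~ c₁ sin(πx/3) e^{-λ₁t} with decay rate λ₁ ≈ 1.665.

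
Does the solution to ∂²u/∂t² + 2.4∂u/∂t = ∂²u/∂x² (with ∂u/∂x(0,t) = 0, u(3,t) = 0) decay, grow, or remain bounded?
u → 0. Damping (γ=2.4) dissipates energy; oscillations decay exponentially.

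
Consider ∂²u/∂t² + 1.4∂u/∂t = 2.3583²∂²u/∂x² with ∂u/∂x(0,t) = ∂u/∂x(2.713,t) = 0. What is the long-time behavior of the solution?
As t → ∞, u → constant (steady state). Damping (γ=1.4) dissipates the nonconstant modes; with Neumann BCs the spatial average obeys M''+γM'=0 and tends to a finite limit.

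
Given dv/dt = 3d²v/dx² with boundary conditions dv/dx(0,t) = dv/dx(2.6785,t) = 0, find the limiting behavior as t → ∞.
v → constant (steady state). Heat is conserved (no flux at boundaries); solution approaches the spatial average.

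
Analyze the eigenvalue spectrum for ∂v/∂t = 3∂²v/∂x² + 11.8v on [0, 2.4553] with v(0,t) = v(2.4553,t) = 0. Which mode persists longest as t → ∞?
Eigenvalues: λₙ = 3n²π²/2.4553² - 11.8.
First three modes:
  n=1: λ₁ = 3π²/2.4553² - 11.8 ≈ -6.889
  n=2: λ₂ = 12π²/2.4553² - 11.8 ≈ 7.846
  n=3: λ₃ = 27π²/2.4553² - 11.8 ≈ 32.403
Since 3π²/2.4553² ≈ 4.911 < 11.8, λ₁ < 0.
The n=1 mode grows fastest (−λₙ is largest for n=1) → dominates.
Asymptotic: v ~ c₁ sin(πx/2.4553) e^{6.889t} (exponential growth at rate −λ₁ ≈ 6.889).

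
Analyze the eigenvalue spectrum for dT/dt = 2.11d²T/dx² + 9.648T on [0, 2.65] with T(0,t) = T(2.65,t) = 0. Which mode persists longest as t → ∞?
Eigenvalues: λₙ = 2.11n²π²/2.65² - 9.648.
First three modes:
  n=1: λ₁ = 2.11π²/2.65² - 9.648 ≈ -6.683
  n=2: λ₂ = 8.44π²/2.65² - 9.648 ≈ 2.214
  n=3: λ₃ = 18.99π²/2.65² - 9.648 ≈ 17.041
Since 2.11π²/2.65² ≈ 2.965 < 9.648, λ₁ < 0.
The n=1 mode grows fastest (−λₙ is largest for n=1) → dominates.
Asymptotic: T ~ c₁ sin(πx/2.65) e^{6.683t} (exponential growth at rate −λ₁ ≈ 6.683).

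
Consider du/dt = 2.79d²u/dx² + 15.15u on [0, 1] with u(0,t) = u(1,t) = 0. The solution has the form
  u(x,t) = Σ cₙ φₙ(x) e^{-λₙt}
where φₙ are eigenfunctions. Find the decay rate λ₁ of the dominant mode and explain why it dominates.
Eigenvalues: λₙ = 2.79n²π²/1² - 15.15.
First three modes:
  n=1: λ₁ = 2.79π² - 15.15 ≈ 12.386
  n=2: λ₂ = 11.16π² - 15.15 ≈ 94.995
  n=3: λ₃ = 25.11π² - 15.15 ≈ 232.676
Since 2.79π² ≈ 27.536 > 15.15, all λₙ > 0.
The n=1 mode decays slowest → dominates as t → ∞.
Asymptotic: u ~ c₁ sin(πx/1) e^{-λ₁t} with decay rate λ₁ ≈ 12.386.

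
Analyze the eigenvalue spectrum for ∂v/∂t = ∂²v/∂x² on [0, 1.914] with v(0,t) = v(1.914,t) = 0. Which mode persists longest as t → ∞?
Eigenvalues: λₙ = n²π²/1.914².
First three modes:
  n=1: λ₁ = π²/1.914² ≈ 2.694
  n=2: λ₂ = 4π²/1.914² ≈ 10.776 (4× faster decay)
  n=3: λ₃ = 9π²/1.914² ≈ 24.247 (9× faster decay)
As t → ∞, higher modes decay exponentially faster. The n=1 mode dominates: v ~ c₁ sin(πx/1.914) e^{-λ₁t}.
Decay rate: λ₁ = π²/1.914² ≈ 2.694.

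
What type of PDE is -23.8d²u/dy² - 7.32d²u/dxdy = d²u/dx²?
Rewriting in standard form: -d²u/dx² - 7.32d²u/dxdy - 23.8d²u/dy² = 0. With A = -1, B = -7.32, C = -23.8, the discriminant is -41.6176. This is an elliptic PDE.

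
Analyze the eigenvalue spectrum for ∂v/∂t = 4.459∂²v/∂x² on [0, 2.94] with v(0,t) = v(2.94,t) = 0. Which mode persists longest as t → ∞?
Eigenvalues: λₙ = 4.459n²π²/2.94².
First three modes:
  n=1: λ₁ = 4.459π²/2.94² ≈ 5.091
  n=2: λ₂ = 17.836π²/2.94² ≈ 20.366 (4× faster decay)
  n=3: λ₃ = 40.131π²/2.94² ≈ 45.823 (9× faster decay)
As t → ∞, higher modes decay exponentially faster. The n=1 mode dominates: v ~ c₁ sin(πx/2.94) e^{-λ₁t}.
Decay rate: λ₁ = 4.459π²/2.94² ≈ 5.091.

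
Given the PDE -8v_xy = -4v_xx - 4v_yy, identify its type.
Rewriting in standard form: 4v_xx - 8v_xy + 4v_yy = 0. The second-order coefficients are A = 4, B = -8, C = 4. Since B² - 4AC = 0 = 0, this is a parabolic PDE.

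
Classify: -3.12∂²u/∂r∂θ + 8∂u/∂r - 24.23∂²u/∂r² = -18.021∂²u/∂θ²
Rewriting in standard form: -24.23∂²u/∂r² - 3.12∂²u/∂r∂θ + 18.021∂²u/∂θ² + 8∂u/∂r = 0. Hyperbolic (discriminant = 1756.32972).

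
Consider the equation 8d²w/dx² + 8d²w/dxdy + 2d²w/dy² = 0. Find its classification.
Parabolic. (A = 8, B = 8, C = 2 gives B² - 4AC = 0.)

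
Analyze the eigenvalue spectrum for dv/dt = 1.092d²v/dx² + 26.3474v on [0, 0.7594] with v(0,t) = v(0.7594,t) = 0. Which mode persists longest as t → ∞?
Eigenvalues: λₙ = 1.092n²π²/0.7594² - 26.3474.
First three modes:
  n=1: λ₁ = 1.092π²/0.7594² - 26.3474 ≈ -7.659
  n=2: λ₂ = 4.368π²/0.7594² - 26.3474 ≈ 48.408
  n=3: λ₃ = 9.828π²/0.7594² - 26.3474 ≈ 141.852
Since 1.092π²/0.7594² ≈ 18.689 < 26.3474, λ₁ < 0.
The n=1 mode grows fastest (−λₙ is largest for n=1) → dominates.
Asymptotic: v ~ c₁ sin(πx/0.7594) e^{7.659t} (exponential growth at rate −λ₁ ≈ 7.659).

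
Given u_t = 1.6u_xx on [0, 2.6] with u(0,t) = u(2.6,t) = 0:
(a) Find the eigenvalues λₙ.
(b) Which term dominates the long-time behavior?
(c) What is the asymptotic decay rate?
Eigenvalues: λₙ = 1.6n²π²/2.6².
First three modes:
  n=1: λ₁ = 1.6π²/2.6² ≈ 2.336
  n=2: λ₂ = 6.4π²/2.6² ≈ 9.344 (4× faster decay)
  n=3: λ₃ = 14.4π²/2.6² ≈ 21.024 (9× faster decay)
As t → ∞, higher modes decay exponentially faster. The n=1 mode dominates: u ~ c₁ sin(πx/2.6) e^{-λ₁t}.
Decay rate: λ₁ = 1.6π²/2.6² ≈ 2.336.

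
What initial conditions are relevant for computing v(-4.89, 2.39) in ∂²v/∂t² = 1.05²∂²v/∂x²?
Domain of dependence: [-7.3995, -2.3805]. Signals travel at speed 1.05, so data within |x - -4.89| ≤ 1.05·2.39 = 2.5095 can reach the point.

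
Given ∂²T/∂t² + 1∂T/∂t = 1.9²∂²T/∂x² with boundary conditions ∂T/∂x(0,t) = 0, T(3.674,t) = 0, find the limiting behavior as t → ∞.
T → 0. Damping (γ=1) dissipates energy; oscillations decay exponentially.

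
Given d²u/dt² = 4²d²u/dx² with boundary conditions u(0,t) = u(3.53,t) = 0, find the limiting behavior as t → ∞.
u oscillates (no decay). Energy is conserved; the solution oscillates indefinitely as standing waves.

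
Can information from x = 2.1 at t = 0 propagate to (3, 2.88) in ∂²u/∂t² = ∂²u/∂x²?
Yes. The domain of dependence is [0.12, 5.88], and 2.1 ∈ [0.12, 5.88].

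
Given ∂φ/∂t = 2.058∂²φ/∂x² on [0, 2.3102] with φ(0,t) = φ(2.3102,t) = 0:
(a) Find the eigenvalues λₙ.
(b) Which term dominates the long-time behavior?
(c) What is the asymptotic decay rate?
Eigenvalues: λₙ = 2.058n²π²/2.3102².
First three modes:
  n=1: λ₁ = 2.058π²/2.3102² ≈ 3.806
  n=2: λ₂ = 8.232π²/2.3102² ≈ 15.223 (4× faster decay)
  n=3: λ₃ = 18.522π²/2.3102² ≈ 34.252 (9× faster decay)
As t → ∞, higher modes decay exponentially faster. The n=1 mode dominates: φ ~ c₁ sin(πx/2.3102) e^{-λ₁t}.
Decay rate: λ₁ = 2.058π²/2.3102² ≈ 3.806.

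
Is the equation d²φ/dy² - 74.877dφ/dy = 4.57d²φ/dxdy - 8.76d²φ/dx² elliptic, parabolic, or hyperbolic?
Rewriting in standard form: 8.76d²φ/dx² - 4.57d²φ/dxdy + d²φ/dy² - 74.877dφ/dy = 0. Computing B² - 4AC with A = 8.76, B = -4.57, C = 1: discriminant = -14.1551 (negative). Answer: elliptic.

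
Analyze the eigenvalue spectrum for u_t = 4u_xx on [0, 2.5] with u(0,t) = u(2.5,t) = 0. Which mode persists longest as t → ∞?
Eigenvalues: λₙ = 4n²π²/2.5².
First three modes:
  n=1: λ₁ = 4π²/2.5² ≈ 6.317
  n=2: λ₂ = 16π²/2.5² ≈ 25.266 (4× faster decay)
  n=3: λ₃ = 36π²/2.5² ≈ 56.849 (9× faster decay)
As t → ∞, higher modes decay exponentially faster. The n=1 mode dominates: u ~ c₁ sin(πx/2.5) e^{-λ₁t}.
Decay rate: λ₁ = 4π²/2.5² ≈ 6.317.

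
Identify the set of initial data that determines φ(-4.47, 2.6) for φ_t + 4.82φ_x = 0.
A single point: x = -17.002. The characteristic through (-4.47, 2.6) is x - 4.82t = const, so x = -4.47 - 4.82·2.6 = -17.002.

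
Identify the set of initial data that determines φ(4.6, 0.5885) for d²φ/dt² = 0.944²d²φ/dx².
Domain of dependence: [4.044456, 5.155544]. Signals travel at speed 0.944, so data within |x - 4.6| ≤ 0.944·0.5885 = 0.555544 can reach the point.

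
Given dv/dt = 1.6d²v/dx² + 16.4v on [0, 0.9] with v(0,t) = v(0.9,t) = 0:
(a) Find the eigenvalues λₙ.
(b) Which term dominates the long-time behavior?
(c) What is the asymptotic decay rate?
Eigenvalues: λₙ = 1.6n²π²/0.9² - 16.4.
First three modes:
  n=1: λ₁ = 1.6π²/0.9² - 16.4 ≈ 3.096
  n=2: λ₂ = 6.4π²/0.9² - 16.4 ≈ 61.582
  n=3: λ₃ = 14.4π²/0.9² - 16.4 ≈ 159.06
Since 1.6π²/0.9² ≈ 19.496 > 16.4, all λₙ > 0.
The n=1 mode decays slowest → dominates as t → ∞.
Asymptotic: v ~ c₁ sin(πx/0.9) e^{-λ₁t} with decay rate λ₁ ≈ 3.096.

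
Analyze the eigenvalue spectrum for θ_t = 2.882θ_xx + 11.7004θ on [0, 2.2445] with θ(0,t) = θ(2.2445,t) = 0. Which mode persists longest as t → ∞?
Eigenvalues: λₙ = 2.882n²π²/2.2445² - 11.7004.
First three modes:
  n=1: λ₁ = 2.882π²/2.2445² - 11.7004 ≈ -6.054
  n=2: λ₂ = 11.528π²/2.2445² - 11.7004 ≈ 10.884
  n=3: λ₃ = 25.938π²/2.2445² - 11.7004 ≈ 39.115
Since 2.882π²/2.2445² ≈ 5.646 < 11.7004, λ₁ < 0.
The n=1 mode grows fastest (−λₙ is largest for n=1) → dominates.
Asymptotic: θ ~ c₁ sin(πx/2.2445) e^{6.054t} (exponential growth at rate −λ₁ ≈ 6.054).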